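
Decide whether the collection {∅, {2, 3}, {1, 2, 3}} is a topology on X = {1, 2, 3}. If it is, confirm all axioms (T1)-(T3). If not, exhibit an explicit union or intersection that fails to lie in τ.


τ IS a topology on X.

Axiom (T1): ∅ ∈ τ? Yes; X ∈ τ? Yes.
Axiom (T2/T3): check pairwise unions and intersections of members of τ.
All pairwise intersections and unions checked — each lies in τ. Therefore τ satisfies (T1), (T2), (T3): it IS a topology on X.


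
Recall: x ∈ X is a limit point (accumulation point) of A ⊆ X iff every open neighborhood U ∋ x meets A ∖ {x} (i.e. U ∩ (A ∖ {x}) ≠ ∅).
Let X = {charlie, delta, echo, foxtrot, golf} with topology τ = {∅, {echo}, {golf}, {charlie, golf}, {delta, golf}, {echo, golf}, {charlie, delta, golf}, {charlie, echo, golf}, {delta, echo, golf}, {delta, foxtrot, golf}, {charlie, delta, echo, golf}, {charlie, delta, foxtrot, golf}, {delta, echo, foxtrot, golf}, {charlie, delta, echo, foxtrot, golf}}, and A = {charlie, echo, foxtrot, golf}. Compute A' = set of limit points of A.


A' = {charlie, delta, foxtrot}

For each x ∈ X, list the open sets U ∈ τ with x ∈ U, then check whether U ∩ (A ∖ {x}) ≠ ∅ for every such U.
  x = charlie: opens ∋ x are {charlie, golf}, {charlie, delta, golf}, {charlie, echo, golf}, {charlie, delta, echo, golf}, {charlie, delta, foxtrot, golf}, {charlie, delta, echo, foxtrot, golf}; each meets A ∖ {charlie}, so x IS a limit point.
  x = delta: opens ∋ x are {delta, golf}, {charlie, delta, golf}, {delta, echo, golf}, {delta, foxtrot, golf}, {charlie, delta, echo, golf}, {charlie, delta, foxtrot, golf}, {delta, echo, foxtrot, golf}, {charlie, delta, echo, foxtrot, golf}; each meets A ∖ {delta}, so x IS a limit point.
  x = echo: open {echo} ∋ x has {echo} ∩ (A ∖ {echo}) = ∅, so x is NOT a limit point.
  x = foxtrot: opens ∋ x are {delta, foxtrot, golf}, {charlie, delta, foxtrot, golf}, {delta, echo, foxtrot, golf}, {charlie, delta, echo, foxtrot, golf}; each meets A ∖ {foxtrot}, so x IS a limit point.
  x = golf: open {golf} ∋ x has {golf} ∩ (A ∖ {golf}) = ∅, so x is NOT a limit point.
Collecting: A' = {charlie, delta, foxtrot}.


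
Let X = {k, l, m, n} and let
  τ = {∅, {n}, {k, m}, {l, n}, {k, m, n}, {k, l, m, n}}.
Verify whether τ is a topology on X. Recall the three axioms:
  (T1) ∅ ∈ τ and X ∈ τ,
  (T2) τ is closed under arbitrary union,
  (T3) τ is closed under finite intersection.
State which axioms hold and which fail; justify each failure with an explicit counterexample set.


τ IS a topology on X.

Axiom (T1): ∅ ∈ τ? Yes; X ∈ τ? Yes.
Axiom (T2/T3): check pairwise unions and intersections of members of τ.
All pairwise intersections and unions checked — each lies in τ. Therefore τ satisfies (T1), (T2), (T3): it IS a topology on X.


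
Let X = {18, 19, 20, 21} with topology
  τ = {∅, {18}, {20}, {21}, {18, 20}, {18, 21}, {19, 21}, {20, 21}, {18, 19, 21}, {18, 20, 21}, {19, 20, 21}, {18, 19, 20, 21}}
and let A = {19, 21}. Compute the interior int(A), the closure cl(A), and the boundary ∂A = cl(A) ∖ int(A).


int(A) = {19, 21}, cl(A) = {19, 21}, ∂A = ∅.

Closed sets in (X, τ) are complements of opens:
  closed(X, τ) = {∅, {18}, {19}, {20}, {18, 19}, {18, 20}, {19, 20}, {19, 21}, {18, 19, 20}, {18, 19, 21}, {19, 20, 21}, {18, 19, 20, 21}}.
int(A) = ⋃ {U ∈ τ : U ⊆ A}. Opens contained in A: ∅, {21}, {19, 21}.
Taking the union of these: int(A) = {19, 21}.
cl(A) = ⋂ {C closed : A ⊆ C}. Closed sets containing A: {19, 21}, {18, 19, 21}, {19, 20, 21}, {18, 19, 20, 21}.
Intersecting these: cl(A) = {19, 21}.
∂A = cl(A) ∖ int(A) = {19, 21} ∖ {19, 21} = ∅.


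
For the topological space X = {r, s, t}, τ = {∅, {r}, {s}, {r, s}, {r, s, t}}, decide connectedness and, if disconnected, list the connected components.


(X, τ) is connected.

Find clopen sets (U ∈ τ with X ∖ U ∈ τ):
  U = ∅, X ∖ U = {r, s, t} — both open, so U is clopen.
  U = {r, s, t}, X ∖ U = ∅ — both open, so U is clopen.
Only trivial clopens (∅ and X) exist, so (X, τ) is connected.
Compute connected components by grouping points that agree on all clopens:
  component: {r, s, t}


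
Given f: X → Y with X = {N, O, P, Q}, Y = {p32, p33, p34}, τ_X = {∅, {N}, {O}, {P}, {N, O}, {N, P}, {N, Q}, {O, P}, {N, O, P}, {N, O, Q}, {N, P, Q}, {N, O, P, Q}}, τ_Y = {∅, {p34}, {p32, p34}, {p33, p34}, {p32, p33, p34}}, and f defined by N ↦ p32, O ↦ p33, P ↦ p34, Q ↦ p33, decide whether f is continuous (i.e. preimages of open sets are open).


f is NOT continuous.

Compute f^{-1}(U) for each U ∈ τ_Y:
  U = ∅: f^{-1}(U) = ∅ ∈ τ_X ✓.
  U = {p34}: f^{-1}(U) = {P} ∈ τ_X ✓.
  U = {p32, p34}: f^{-1}(U) = {N, P} ∈ τ_X ✓.
  U = {p33, p34}: f^{-1}(U) = {O, P, Q} ∉ τ_X ✗.
  U = {p32, p33, p34}: f^{-1}(U) = {N, O, P, Q} ∈ τ_X ✓.
Found U = {p33, p34} with f^{-1}(U) = {O, P, Q} not in τ_X. Therefore f is NOT continuous.


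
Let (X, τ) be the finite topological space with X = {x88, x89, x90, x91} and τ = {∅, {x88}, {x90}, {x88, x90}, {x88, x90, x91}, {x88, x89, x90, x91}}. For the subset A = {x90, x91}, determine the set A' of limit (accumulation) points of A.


A' = {x89, x91}

For each x ∈ X, list the open sets U ∈ τ with x ∈ U, then check whether U ∩ (A ∖ {x}) ≠ ∅ for every such U.
  x = x88: open {x88} ∋ x has {x88} ∩ (A ∖ {x88}) = ∅, so x is NOT a limit point.
  x = x89: opens ∋ x are {x88, x89, x90, x91}; each meets A ∖ {x89}, so x IS a limit point.
  x = x90: open {x90} ∋ x has {x90} ∩ (A ∖ {x90}) = ∅, so x is NOT a limit point.
  x = x91: opens ∋ x are {x88, x90, x91}, {x88, x89, x90, x91}; each meets A ∖ {x91}, so x IS a limit point.
Collecting: A' = {x89, x91}.


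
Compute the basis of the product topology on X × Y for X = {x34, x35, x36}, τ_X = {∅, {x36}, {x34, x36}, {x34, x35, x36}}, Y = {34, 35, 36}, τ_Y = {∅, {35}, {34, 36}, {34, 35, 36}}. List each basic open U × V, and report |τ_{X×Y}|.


Basis B = {∅ × ∅, {x36} × {35}, {x34, x36} × {35}, {x36} × {34, 36}, {x34, x35, x36} × {35}, {x36} × {34, 35, 36}, {x34, x36} × {34, 36}, {x34, x36} × {34, 35, 36}, {x34, x35, x36} × {34, 36}, {x34, x35, x36} × {34, 35, 36}}; |τ_{X×Y}| = 16.

Enumerate products U × V with U ∈ τ_X, V ∈ τ_Y (deduplicated):
  ∅ × ∅ = {} (∅)
  {x36} × {35} = {(x36,35)}
  {x34, x36} × {35} = {(x34,35), (x36,35)}
  {x36} × {34, 36} = {(x36,34), (x36,36)}
  {x34, x35, x36} × {35} = {(x34,35), (x35,35), (x36,35)}
  {x36} × {34, 35, 36} = {(x36,34), (x36,35), (x36,36)}
  {x34, x36} × {34, 36} = {(x34,34), (x34,36), (x36,34), (x36,36)}
  {x34, x36} × {34, 35, 36} = {(x34,34), (x34,35), (x34,36), (x36,34), (x36,35), (x36,36)}
  {x34, x35, x36} × {34, 36} = {(x34,34), (x34,36), (x35,34), (x35,36), (x36,34), (x36,36)}
  {x34, x35, x36} × {34, 35, 36} = {(x34,34), (x34,35), (x34,36), (x35,34), (x35,35), (x35,36), (x36,34), (x36,35), (x36,36)}
These 10 distinct sets form the basis B.
Close under arbitrary unions to get τ_{X×Y}; counting gives |τ_{X×Y}| = 16.


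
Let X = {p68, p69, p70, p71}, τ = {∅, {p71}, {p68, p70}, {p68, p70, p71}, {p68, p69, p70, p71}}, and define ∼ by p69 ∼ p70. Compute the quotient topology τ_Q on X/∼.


X/∼ = {[p68], [p69=p70], [p71]}; |τ_Q| = 3.

Equivalence classes: [p68], [p69=p70], [p71].
Quotient map π: X → X/∼ sends p68 ↦ [p68], p69 ↦ [p69=p70], p70 ↦ [p69=p70], p71 ↦ [p71].
For each subset V ⊆ X/∼, compute π^{-1}(V) ⊆ X and check whether π^{-1}(V) ∈ τ. V is open in τ_Q iff π^{-1}(V) ∈ τ.
  V = {}: π^{-1}(V) = ∅ ∈ τ ✓.
  V = {[p68]}: π^{-1}(V) = {p68} ∉ τ ✗.
  V = {[p69=p70]}: π^{-1}(V) = {p69, p70} ∉ τ ✗.
  V = {[p68], [p69=p70]}: π^{-1}(V) = {p68, p69, p70} ∉ τ ✗.
  V = {[p71]}: π^{-1}(V) = {p71} ∈ τ ✓.
  V = {[p68], [p71]}: π^{-1}(V) = {p68, p71} ∉ τ ✗.
  V = {[p69=p70], [p71]}: π^{-1}(V) = {p69, p70, p71} ∉ τ ✗.
  V = {[p68], [p69=p70], [p71]}: π^{-1}(V) = {p68, p69, p70, p71} ∈ τ ✓.
Open sets in the quotient: τ_Q = {{}, {[p71]}, {[p68], [p69=p70], [p71]}} (3 elements).


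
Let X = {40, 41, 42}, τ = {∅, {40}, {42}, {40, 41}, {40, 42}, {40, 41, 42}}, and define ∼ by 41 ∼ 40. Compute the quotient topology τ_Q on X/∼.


X/∼ = {[40=41], [42]}; |τ_Q| = 4.

Equivalence classes: [40=41], [42].
Quotient map π: X → X/∼ sends 40 ↦ [40=41], 41 ↦ [40=41], 42 ↦ [42].
For each subset V ⊆ X/∼, compute π^{-1}(V) ⊆ X and check whether π^{-1}(V) ∈ τ. V is open in τ_Q iff π^{-1}(V) ∈ τ.
  V = {}: π^{-1}(V) = ∅ ∈ τ ✓.
  V = {[40=41]}: π^{-1}(V) = {40, 41} ∈ τ ✓.
  V = {[42]}: π^{-1}(V) = {42} ∈ τ ✓.
  V = {[40=41], [42]}: π^{-1}(V) = {40, 41, 42} ∈ τ ✓.
Open sets in the quotient: τ_Q = {{}, {[40=41]}, {[42]}, {[40=41], [42]}} (4 elements).


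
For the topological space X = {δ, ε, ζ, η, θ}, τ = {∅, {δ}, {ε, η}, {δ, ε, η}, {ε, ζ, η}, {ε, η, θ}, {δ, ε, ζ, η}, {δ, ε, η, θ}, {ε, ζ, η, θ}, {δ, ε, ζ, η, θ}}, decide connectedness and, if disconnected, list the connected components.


(X, τ) is disconnected; components = [{δ}, {ε, ζ, η, θ}].

Find clopen sets (U ∈ τ with X ∖ U ∈ τ):
  U = ∅, X ∖ U = {δ, ε, ζ, η, θ} — both open, so U is clopen.
  U = {δ}, X ∖ U = {ε, ζ, η, θ} — both open, so U is clopen.
  U = {ε, ζ, η, θ}, X ∖ U = {δ} — both open, so U is clopen.
  U = {δ, ε, ζ, η, θ}, X ∖ U = ∅ — both open, so U is clopen.
Nontrivial clopen(s) exist: e.g. {ε, ζ, η, θ}. So (X, τ) is disconnected.
Compute connected components by grouping points that agree on all clopens:
  component: {δ}
  component: {ε, ζ, η, θ}


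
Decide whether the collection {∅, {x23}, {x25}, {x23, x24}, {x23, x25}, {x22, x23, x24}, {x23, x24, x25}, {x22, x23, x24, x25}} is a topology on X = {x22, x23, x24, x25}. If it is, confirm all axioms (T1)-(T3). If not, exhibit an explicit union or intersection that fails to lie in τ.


τ IS a topology on X.

Axiom (T1): ∅ ∈ τ? Yes; X ∈ τ? Yes.
Axiom (T2/T3): check pairwise unions and intersections of members of τ.
All pairwise intersections and unions checked — each lies in τ. Therefore τ satisfies (T1), (T2), (T3): it IS a topology on X.


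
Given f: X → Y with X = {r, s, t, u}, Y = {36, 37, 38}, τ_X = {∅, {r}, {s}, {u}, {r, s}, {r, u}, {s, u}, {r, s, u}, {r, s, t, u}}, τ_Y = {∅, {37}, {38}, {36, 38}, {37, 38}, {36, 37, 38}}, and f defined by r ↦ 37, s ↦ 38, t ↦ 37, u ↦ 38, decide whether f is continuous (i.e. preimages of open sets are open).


f is NOT continuous.

Compute f^{-1}(U) for each U ∈ τ_Y:
  U = ∅: f^{-1}(U) = ∅ ∈ τ_X ✓.
  U = {37}: f^{-1}(U) = {r, t} ∉ τ_X ✗.
  U = {38}: f^{-1}(U) = {s, u} ∈ τ_X ✓.
  U = {36, 38}: f^{-1}(U) = {s, u} ∈ τ_X ✓.
  U = {37, 38}: f^{-1}(U) = {r, s, t, u} ∈ τ_X ✓.
  U = {36, 37, 38}: f^{-1}(U) = {r, s, t, u} ∈ τ_X ✓.
Found U = {37} with f^{-1}(U) = {r, t} not in τ_X. Therefore f is NOT continuous.


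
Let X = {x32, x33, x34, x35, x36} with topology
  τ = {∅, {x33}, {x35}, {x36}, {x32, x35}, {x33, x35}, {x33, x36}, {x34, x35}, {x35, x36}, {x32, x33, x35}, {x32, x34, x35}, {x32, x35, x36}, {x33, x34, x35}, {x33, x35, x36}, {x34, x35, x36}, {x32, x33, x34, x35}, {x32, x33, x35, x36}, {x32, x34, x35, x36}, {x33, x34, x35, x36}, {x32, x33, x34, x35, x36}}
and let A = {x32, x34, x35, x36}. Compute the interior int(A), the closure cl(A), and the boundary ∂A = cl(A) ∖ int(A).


int(A) = {x32, x34, x35, x36}, cl(A) = {x32, x34, x35, x36}, ∂A = ∅.

Closed sets in (X, τ) are complements of opens:
  closed(X, τ) = {∅, {x32}, {x33}, {x34}, {x36}, {x32, x33}, {x32, x34}, {x32, x36}, {x33, x34}, {x33, x36}, {x34, x36}, {x32, x33, x34}, {x32, x33, x36}, {x32, x34, x35}, {x32, x34, x36}, {x33, x34, x36}, {x32, x33, x34, x35}, {x32, x33, x34, x36}, {x32, x34, x35, x36}, {x32, x33, x34, x35, x36}}.
int(A) = ⋃ {U ∈ τ : U ⊆ A}. Opens contained in A: ∅, {x35}, {x36}, {x32, x35}, {x34, x35}, {x35, x36}, {x32, x34, x35}, {x32, x35, x36}, {x34, x35, x36}, {x32, x34, x35, x36}.
Taking the union of these: int(A) = {x32, x34, x35, x36}.
cl(A) = ⋂ {C closed : A ⊆ C}. Closed sets containing A: {x32, x34, x35, x36}, {x32, x33, x34, x35, x36}.
Intersecting these: cl(A) = {x32, x34, x35, x36}.
∂A = cl(A) ∖ int(A) = {x32, x34, x35, x36} ∖ {x32, x34, x35, x36} = ∅.


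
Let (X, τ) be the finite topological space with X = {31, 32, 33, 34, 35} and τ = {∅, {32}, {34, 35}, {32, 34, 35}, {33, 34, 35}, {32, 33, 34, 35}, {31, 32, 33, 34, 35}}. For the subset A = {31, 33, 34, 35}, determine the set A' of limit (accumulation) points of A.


A' = {31, 33, 34, 35}

For each x ∈ X, list the open sets U ∈ τ with x ∈ U, then check whether U ∩ (A ∖ {x}) ≠ ∅ for every such U.
  x = 31: opens ∋ x are {31, 32, 33, 34, 35}; each meets A ∖ {31}, so x IS a limit point.
  x = 32: open {32} ∋ x has {32} ∩ (A ∖ {32}) = ∅, so x is NOT a limit point.
  x = 33: opens ∋ x are {33, 34, 35}, {32, 33, 34, 35}, {31, 32, 33, 34, 35}; each meets A ∖ {33}, so x IS a limit point.
  x = 34: opens ∋ x are {34, 35}, {32, 34, 35}, {33, 34, 35}, {32, 33, 34, 35}, {31, 32, 33, 34, 35}; each meets A ∖ {34}, so x IS a limit point.
  x = 35: opens ∋ x are {34, 35}, {32, 34, 35}, {33, 34, 35}, {32, 33, 34, 35}, {31, 32, 33, 34, 35}; each meets A ∖ {35}, so x IS a limit point.
Collecting: A' = {31, 33, 34, 35}.


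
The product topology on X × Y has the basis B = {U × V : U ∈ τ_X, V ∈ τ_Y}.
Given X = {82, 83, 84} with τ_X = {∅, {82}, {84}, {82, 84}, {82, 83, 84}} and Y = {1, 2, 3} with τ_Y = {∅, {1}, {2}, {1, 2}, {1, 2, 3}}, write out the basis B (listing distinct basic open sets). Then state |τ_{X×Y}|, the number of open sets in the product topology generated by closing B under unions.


Basis B = {∅ × ∅, {82} × {1}, {82} × {2}, {84} × {1}, {84} × {2}, {82} × {1, 2}, {82, 84} × {1}, {82, 84} × {2}, {84} × {1, 2}, {82} × {1, 2, 3}, {82, 83, 84} × {1}, {82, 83, 84} × {2}, {84} × {1, 2, 3}, {82, 84} × {1, 2}, {82, 84} × {1, 2, 3}, {82, 83, 84} × {1, 2}, {82, 83, 84} × {1, 2, 3}}; |τ_{X×Y}| = 48.

Enumerate products U × V with U ∈ τ_X, V ∈ τ_Y (deduplicated):
  ∅ × ∅ = {} (∅)
  {82} × {1} = {(82,1)}
  {82} × {2} = {(82,2)}
  {84} × {1} = {(84,1)}
  {84} × {2} = {(84,2)}
  {82} × {1, 2} = {(82,1), (82,2)}
  {82, 84} × {1} = {(82,1), (84,1)}
  {82, 84} × {2} = {(82,2), (84,2)}
  {84} × {1, 2} = {(84,1), (84,2)}
  {82} × {1, 2, 3} = {(82,1), (82,2), (82,3)}
  {82, 83, 84} × {1} = {(82,1), (83,1), (84,1)}
  {82, 83, 84} × {2} = {(82,2), (83,2), (84,2)}
  {84} × {1, 2, 3} = {(84,1), (84,2), (84,3)}
  {82, 84} × {1, 2} = {(82,1), (82,2), (84,1), (84,2)}
  {82, 84} × {1, 2, 3} = {(82,1), (82,2), (82,3), (84,1), (84,2), (84,3)}
  {82, 83, 84} × {1, 2} = {(82,1), (82,2), (83,1), (83,2), (84,1), (84,2)}
  {82, 83, 84} × {1, 2, 3} = {(82,1), (82,2), (82,3), (83,1), (83,2), (83,3), (84,1), (84,2), (84,3)}
These 17 distinct sets form the basis B.
Close under arbitrary unions to get τ_{X×Y}; counting gives |τ_{X×Y}| = 48.


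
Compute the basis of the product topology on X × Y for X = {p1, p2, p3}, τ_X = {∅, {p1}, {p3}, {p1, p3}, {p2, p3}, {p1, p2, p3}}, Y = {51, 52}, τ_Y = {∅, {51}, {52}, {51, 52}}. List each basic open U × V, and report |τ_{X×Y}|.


Basis B = {∅ × ∅, {p1} × {51}, {p1} × {52}, {p3} × {51}, {p3} × {52}, {p1} × {51, 52}, {p1, p3} × {51}, {p1, p3} × {52}, {p2, p3} × {51}, {p2, p3} × {52}, {p3} × {51, 52}, {p1, p2, p3} × {51}, {p1, p2, p3} × {52}, {p1, p3} × {51, 52}, {p2, p3} × {51, 52}, {p1, p2, p3} × {51, 52}}; |τ_{X×Y}| = 36.

Enumerate products U × V with U ∈ τ_X, V ∈ τ_Y (deduplicated):
  ∅ × ∅ = {} (∅)
  {p1} × {51} = {(p1,51)}
  {p1} × {52} = {(p1,52)}
  {p3} × {51} = {(p3,51)}
  {p3} × {52} = {(p3,52)}
  {p1} × {51, 52} = {(p1,51), (p1,52)}
  {p1, p3} × {51} = {(p1,51), (p3,51)}
  {p1, p3} × {52} = {(p1,52), (p3,52)}
  {p2, p3} × {51} = {(p2,51), (p3,51)}
  {p2, p3} × {52} = {(p2,52), (p3,52)}
  {p3} × {51, 52} = {(p3,51), (p3,52)}
  {p1, p2, p3} × {51} = {(p1,51), (p2,51), (p3,51)}
  {p1, p2, p3} × {52} = {(p1,52), (p2,52), (p3,52)}
  {p1, p3} × {51, 52} = {(p1,51), (p1,52), (p3,51), (p3,52)}
  {p2, p3} × {51, 52} = {(p2,51), (p2,52), (p3,51), (p3,52)}
  {p1, p2, p3} × {51, 52} = {(p1,51), (p1,52), (p2,51), (p2,52), (p3,51), (p3,52)}
These 16 distinct sets form the basis B.
Close under arbitrary unions to get τ_{X×Y}; counting gives |τ_{X×Y}| = 36.


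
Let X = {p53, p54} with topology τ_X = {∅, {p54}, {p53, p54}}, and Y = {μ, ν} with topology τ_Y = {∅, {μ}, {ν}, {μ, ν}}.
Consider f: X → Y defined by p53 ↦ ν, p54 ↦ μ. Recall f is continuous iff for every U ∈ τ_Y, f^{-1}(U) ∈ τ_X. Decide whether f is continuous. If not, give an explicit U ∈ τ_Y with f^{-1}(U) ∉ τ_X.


f is NOT continuous.

Compute f^{-1}(U) for each U ∈ τ_Y:
  U = ∅: f^{-1}(U) = ∅ ∈ τ_X ✓.
  U = {μ}: f^{-1}(U) = {p54} ∈ τ_X ✓.
  U = {ν}: f^{-1}(U) = {p53} ∉ τ_X ✗.
  U = {μ, ν}: f^{-1}(U) = {p53, p54} ∈ τ_X ✓.
Found U = {ν} with f^{-1}(U) = {p53} not in τ_X. Therefore f is NOT continuous.


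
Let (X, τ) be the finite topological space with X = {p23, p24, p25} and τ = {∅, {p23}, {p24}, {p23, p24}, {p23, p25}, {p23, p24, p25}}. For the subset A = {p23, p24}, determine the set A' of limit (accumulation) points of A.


A' = {p25}

For each x ∈ X, list the open sets U ∈ τ with x ∈ U, then check whether U ∩ (A ∖ {x}) ≠ ∅ for every such U.
  x = p23: open {p23} ∋ x has {p23} ∩ (A ∖ {p23}) = ∅, so x is NOT a limit point.
  x = p24: open {p24} ∋ x has {p24} ∩ (A ∖ {p24}) = ∅, so x is NOT a limit point.
  x = p25: opens ∋ x are {p23, p25}, {p23, p24, p25}; each meets A ∖ {p25}, so x IS a limit point.
Collecting: A' = {p25}.


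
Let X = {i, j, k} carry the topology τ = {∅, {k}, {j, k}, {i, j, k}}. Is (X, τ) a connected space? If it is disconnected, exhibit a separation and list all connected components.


(X, τ) is connected.

Find clopen sets (U ∈ τ with X ∖ U ∈ τ):
  U = ∅, X ∖ U = {i, j, k} — both open, so U is clopen.
  U = {i, j, k}, X ∖ U = ∅ — both open, so U is clopen.
Only trivial clopens (∅ and X) exist, so (X, τ) is connected.
Compute connected components by grouping points that agree on all clopens:
  component: {i, j, k}


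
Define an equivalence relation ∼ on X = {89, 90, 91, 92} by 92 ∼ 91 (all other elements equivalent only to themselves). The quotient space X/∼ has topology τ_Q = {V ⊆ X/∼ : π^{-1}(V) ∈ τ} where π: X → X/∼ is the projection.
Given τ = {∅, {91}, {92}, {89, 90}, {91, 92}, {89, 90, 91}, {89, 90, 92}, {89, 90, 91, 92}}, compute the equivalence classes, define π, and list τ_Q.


X/∼ = {[89], [90], [91=92]}; |τ_Q| = 4.

Equivalence classes: [89], [90], [91=92].
Quotient map π: X → X/∼ sends 89 ↦ [89], 90 ↦ [90], 91 ↦ [91=92], 92 ↦ [91=92].
For each subset V ⊆ X/∼, compute π^{-1}(V) ⊆ X and check whether π^{-1}(V) ∈ τ. V is open in τ_Q iff π^{-1}(V) ∈ τ.
  V = {}: π^{-1}(V) = ∅ ∈ τ ✓.
  V = {[89]}: π^{-1}(V) = {89} ∉ τ ✗.
  V = {[90]}: π^{-1}(V) = {90} ∉ τ ✗.
  V = {[89], [90]}: π^{-1}(V) = {89, 90} ∈ τ ✓.
  V = {[91=92]}: π^{-1}(V) = {91, 92} ∈ τ ✓.
  V = {[89], [91=92]}: π^{-1}(V) = {89, 91, 92} ∉ τ ✗.
  V = {[90], [91=92]}: π^{-1}(V) = {90, 91, 92} ∉ τ ✗.
  V = {[89], [90], [91=92]}: π^{-1}(V) = {89, 90, 91, 92} ∈ τ ✓.
Open sets in the quotient: τ_Q = {{}, {[89], [90]}, {[91=92]}, {[89], [90], [91=92]}} (4 elements).


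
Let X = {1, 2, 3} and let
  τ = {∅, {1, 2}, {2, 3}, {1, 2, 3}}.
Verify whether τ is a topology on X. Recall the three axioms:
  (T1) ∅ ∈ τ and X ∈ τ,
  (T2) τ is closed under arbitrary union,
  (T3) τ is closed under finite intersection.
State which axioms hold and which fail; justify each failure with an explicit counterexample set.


τ is NOT a topology on X.

Axiom (T1): ∅ ∈ τ? Yes; X ∈ τ? Yes.
Axiom (T2/T3): check pairwise unions and intersections of members of τ.
Counterexample for (T3): {1, 2} ∩ {2, 3} = {2} ∉ τ. Therefore τ is NOT a topology.


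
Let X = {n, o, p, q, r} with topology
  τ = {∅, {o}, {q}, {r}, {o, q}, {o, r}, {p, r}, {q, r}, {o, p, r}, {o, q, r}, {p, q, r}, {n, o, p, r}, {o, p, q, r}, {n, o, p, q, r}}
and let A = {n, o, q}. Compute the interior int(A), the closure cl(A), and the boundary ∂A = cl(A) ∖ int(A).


int(A) = {o, q}, cl(A) = {n, o, q}, ∂A = {n}.

Closed sets in (X, τ) are complements of opens:
  closed(X, τ) = {∅, {n}, {q}, {n, o}, {n, p}, {n, q}, {n, o, p}, {n, o, q}, {n, p, q}, {n, p, r}, {n, o, p, q}, {n, o, p, r}, {n, p, q, r}, {n, o, p, q, r}}.
int(A) = ⋃ {U ∈ τ : U ⊆ A}. Opens contained in A: ∅, {o}, {q}, {o, q}.
Taking the union of these: int(A) = {o, q}.
cl(A) = ⋂ {C closed : A ⊆ C}. Closed sets containing A: {n, o, q}, {n, o, p, q}, {n, o, p, q, r}.
Intersecting these: cl(A) = {n, o, q}.
∂A = cl(A) ∖ int(A) = {n, o, q} ∖ {o, q} = {n}.


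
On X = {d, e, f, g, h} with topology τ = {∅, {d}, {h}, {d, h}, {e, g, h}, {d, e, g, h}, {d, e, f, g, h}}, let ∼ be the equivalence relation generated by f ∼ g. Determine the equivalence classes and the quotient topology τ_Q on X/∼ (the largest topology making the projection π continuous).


X/∼ = {[d], [e], [f=g], [h]}; |τ_Q| = 5.

Equivalence classes: [d], [e], [f=g], [h].
Quotient map π: X → X/∼ sends d ↦ [d], e ↦ [e], f ↦ [f=g], g ↦ [f=g], h ↦ [h].
For each subset V ⊆ X/∼, compute π^{-1}(V) ⊆ X and check whether π^{-1}(V) ∈ τ. V is open in τ_Q iff π^{-1}(V) ∈ τ.
  V = {}: π^{-1}(V) = ∅ ∈ τ ✓.
  V = {[d]}: π^{-1}(V) = {d} ∈ τ ✓.
  V = {[e]}: π^{-1}(V) = {e} ∉ τ ✗.
  V = {[d], [e]}: π^{-1}(V) = {d, e} ∉ τ ✗.
  V = {[f=g]}: π^{-1}(V) = {f, g} ∉ τ ✗.
  V = {[d], [f=g]}: π^{-1}(V) = {d, f, g} ∉ τ ✗.
  V = {[e], [f=g]}: π^{-1}(V) = {e, f, g} ∉ τ ✗.
  V = {[d], [e], [f=g]}: π^{-1}(V) = {d, e, f, g} ∉ τ ✗.
  V = {[h]}: π^{-1}(V) = {h} ∈ τ ✓.
  V = {[d], [h]}: π^{-1}(V) = {d, h} ∈ τ ✓.
  V = {[e], [h]}: π^{-1}(V) = {e, h} ∉ τ ✗.
  V = {[d], [e], [h]}: π^{-1}(V) = {d, e, h} ∉ τ ✗.
  V = {[f=g], [h]}: π^{-1}(V) = {f, g, h} ∉ τ ✗.
  V = {[d], [f=g], [h]}: π^{-1}(V) = {d, f, g, h} ∉ τ ✗.
  V = {[e], [f=g], [h]}: π^{-1}(V) = {e, f, g, h} ∉ τ ✗.
  V = {[d], [e], [f=g], [h]}: π^{-1}(V) = {d, e, f, g, h} ∈ τ ✓.
Open sets in the quotient: τ_Q = {{}, {[d]}, {[h]}, {[d], [h]}, {[d], [e], [f=g], [h]}} (5 elements).


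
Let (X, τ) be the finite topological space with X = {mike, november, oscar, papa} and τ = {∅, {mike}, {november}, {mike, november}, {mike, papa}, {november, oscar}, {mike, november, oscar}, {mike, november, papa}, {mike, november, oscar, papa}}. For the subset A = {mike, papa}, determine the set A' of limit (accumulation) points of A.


A' = {papa}

For each x ∈ X, list the open sets U ∈ τ with x ∈ U, then check whether U ∩ (A ∖ {x}) ≠ ∅ for every such U.
  x = mike: open {mike} ∋ x has {mike} ∩ (A ∖ {mike}) = ∅, so x is NOT a limit point.
  x = november: open {november} ∋ x has {november} ∩ (A ∖ {november}) = ∅, so x is NOT a limit point.
  x = oscar: open {november, oscar} ∋ x has {november, oscar} ∩ (A ∖ {oscar}) = ∅, so x is NOT a limit point.
  x = papa: opens ∋ x are {mike, papa}, {mike, november, papa}, {mike, november, oscar, papa}; each meets A ∖ {papa}, so x IS a limit point.
Collecting: A' = {papa}.


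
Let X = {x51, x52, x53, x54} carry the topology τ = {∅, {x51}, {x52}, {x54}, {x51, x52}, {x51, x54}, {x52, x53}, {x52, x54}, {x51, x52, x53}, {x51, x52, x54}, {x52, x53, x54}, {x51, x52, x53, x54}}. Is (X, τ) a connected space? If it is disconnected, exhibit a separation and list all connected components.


(X, τ) is disconnected; components = [{x51}, {x54}, {x52, x53}].

Find clopen sets (U ∈ τ with X ∖ U ∈ τ):
  U = ∅, X ∖ U = {x51, x52, x53, x54} — both open, so U is clopen.
  U = {x51}, X ∖ U = {x52, x53, x54} — both open, so U is clopen.
  U = {x54}, X ∖ U = {x51, x52, x53} — both open, so U is clopen.
  U = {x51, x54}, X ∖ U = {x52, x53} — both open, so U is clopen.
  U = {x52, x53}, X ∖ U = {x51, x54} — both open, so U is clopen.
  U = {x51, x52, x53}, X ∖ U = {x54} — both open, so U is clopen.
  U = {x52, x53, x54}, X ∖ U = {x51} — both open, so U is clopen.
  U = {x51, x52, x53, x54}, X ∖ U = ∅ — both open, so U is clopen.
Nontrivial clopen(s) exist: e.g. {x51, x54}. So (X, τ) is disconnected.
Compute connected components by grouping points that agree on all clopens:
  component: {x51}
  component: {x54}
  component: {x52, x53}


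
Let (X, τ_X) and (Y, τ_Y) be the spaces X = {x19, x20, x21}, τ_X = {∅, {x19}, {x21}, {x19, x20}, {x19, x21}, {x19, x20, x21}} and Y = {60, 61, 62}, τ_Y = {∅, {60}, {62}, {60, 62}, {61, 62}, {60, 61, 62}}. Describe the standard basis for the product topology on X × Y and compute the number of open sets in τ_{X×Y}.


Basis B = {∅ × ∅, {x19} × {60}, {x19} × {62}, {x21} × {60}, {x21} × {62}, {x19} × {60, 62}, {x19, x20} × {60}, {x19, x21} × {60}, {x19} × {61, 62}, {x19, x20} × {62}, {x19, x21} × {62}, {x21} × {60, 62}, {x21} × {61, 62}, {x19} × {60, 61, 62}, {x19, x20, x21} × {60}, {x19, x20, x21} × {62}, {x21} × {60, 61, 62}, {x19, x20} × {60, 62}, {x19, x21} × {60, 62}, {x19, x20} × {61, 62}, {x19, x21} × {61, 62}, {x19, x20} × {60, 61, 62}, {x19, x21} × {60, 61, 62}, {x19, x20, x21} × {60, 62}, {x19, x20, x21} × {61, 62}, {x19, x20, x21} × {60, 61, 62}}; |τ_{X×Y}| = 108.

Enumerate products U × V with U ∈ τ_X, V ∈ τ_Y (deduplicated):
  ∅ × ∅ = {} (∅)
  {x19} × {60} = {(x19,60)}
  {x19} × {62} = {(x19,62)}
  {x21} × {60} = {(x21,60)}
  {x21} × {62} = {(x21,62)}
  {x19} × {60, 62} = {(x19,60), (x19,62)}
  {x19, x20} × {60} = {(x19,60), (x20,60)}
  {x19, x21} × {60} = {(x19,60), (x21,60)}
  {x19} × {61, 62} = {(x19,61), (x19,62)}
  {x19, x20} × {62} = {(x19,62), (x20,62)}
  {x19, x21} × {62} = {(x19,62), (x21,62)}
  {x21} × {60, 62} = {(x21,60), (x21,62)}
  {x21} × {61, 62} = {(x21,61), (x21,62)}
  {x19} × {60, 61, 62} = {(x19,60), (x19,61), (x19,62)}
  {x19, x20, x21} × {60} = {(x19,60), (x20,60), (x21,60)}
  {x19, x20, x21} × {62} = {(x19,62), (x20,62), (x21,62)}
  {x21} × {60, 61, 62} = {(x21,60), (x21,61), (x21,62)}
  {x19, x20} × {60, 62} = {(x19,60), (x19,62), (x20,60), (x20,62)}
  {x19, x21} × {60, 62} = {(x19,60), (x19,62), (x21,60), (x21,62)}
  {x19, x20} × {61, 62} = {(x19,61), (x19,62), (x20,61), (x20,62)}
  {x19, x21} × {61, 62} = {(x19,61), (x19,62), (x21,61), (x21,62)}
  {x19, x20} × {60, 61, 62} = {(x19,60), (x19,61), (x19,62), (x20,60), (x20,61), (x20,62)}
  {x19, x21} × {60, 61, 62} = {(x19,60), (x19,61), (x19,62), (x21,60), (x21,61), (x21,62)}
  {x19, x20, x21} × {60, 62} = {(x19,60), (x19,62), (x20,60), (x20,62), (x21,60), (x21,62)}
  {x19, x20, x21} × {61, 62} = {(x19,61), (x19,62), (x20,61), (x20,62), (x21,61), (x21,62)}
  {x19, x20, x21} × {60, 61, 62} = {(x19,60), (x19,61), (x19,62), (x20,60), (x20,61), (x20,62), (x21,60), (x21,61), (x21,62)}
These 26 distinct sets form the basis B.
Close under arbitrary unions to get τ_{X×Y}; counting gives |τ_{X×Y}| = 108.


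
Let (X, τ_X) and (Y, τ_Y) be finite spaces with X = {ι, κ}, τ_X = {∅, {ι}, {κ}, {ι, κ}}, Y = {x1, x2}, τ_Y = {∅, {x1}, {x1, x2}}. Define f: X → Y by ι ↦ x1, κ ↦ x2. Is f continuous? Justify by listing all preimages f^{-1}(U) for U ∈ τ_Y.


f IS continuous.

Compute f^{-1}(U) for each U ∈ τ_Y:
  U = ∅: f^{-1}(U) = ∅ ∈ τ_X ✓.
  U = {x1}: f^{-1}(U) = {ι} ∈ τ_X ✓.
  U = {x1, x2}: f^{-1}(U) = {ι, κ} ∈ τ_X ✓.
Every preimage lies in τ_X, so f IS continuous.


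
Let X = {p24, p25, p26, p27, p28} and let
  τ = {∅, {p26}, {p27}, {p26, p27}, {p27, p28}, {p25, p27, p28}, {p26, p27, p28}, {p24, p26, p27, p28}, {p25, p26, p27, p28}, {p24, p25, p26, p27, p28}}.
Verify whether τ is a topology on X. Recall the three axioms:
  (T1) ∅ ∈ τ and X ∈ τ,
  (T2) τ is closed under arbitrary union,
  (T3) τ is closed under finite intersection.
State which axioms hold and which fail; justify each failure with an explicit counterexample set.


τ IS a topology on X.

Axiom (T1): ∅ ∈ τ? Yes; X ∈ τ? Yes.
Axiom (T2/T3): check pairwise unions and intersections of members of τ.
All pairwise intersections and unions checked — each lies in τ. Therefore τ satisfies (T1), (T2), (T3): it IS a topology on X.


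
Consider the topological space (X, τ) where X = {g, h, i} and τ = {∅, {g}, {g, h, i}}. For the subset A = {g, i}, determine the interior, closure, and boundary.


int(A) = {g}, cl(A) = {g, h, i}, ∂A = {h, i}.

Closed sets in (X, τ) are complements of opens:
  closed(X, τ) = {∅, {h, i}, {g, h, i}}.
int(A) = ⋃ {U ∈ τ : U ⊆ A}. Opens contained in A: ∅, {g}.
Taking the union of these: int(A) = {g}.
cl(A) = ⋂ {C closed : A ⊆ C}. Closed sets containing A: {g, h, i}.
Intersecting these: cl(A) = {g, h, i}.
∂A = cl(A) ∖ int(A) = {g, h, i} ∖ {g} = {h, i}.


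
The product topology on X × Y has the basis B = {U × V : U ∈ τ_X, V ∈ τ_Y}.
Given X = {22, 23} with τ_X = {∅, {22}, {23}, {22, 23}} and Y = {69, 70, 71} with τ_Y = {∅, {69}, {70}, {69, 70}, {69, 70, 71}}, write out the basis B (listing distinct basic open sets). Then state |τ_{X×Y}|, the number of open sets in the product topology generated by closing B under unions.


Basis B = {∅ × ∅, {22} × {69}, {22} × {70}, {23} × {69}, {23} × {70}, {22} × {69, 70}, {22, 23} × {69}, {22, 23} × {70}, {23} × {69, 70}, {22} × {69, 70, 71}, {23} × {69, 70, 71}, {22, 23} × {69, 70}, {22, 23} × {69, 70, 71}}; |τ_{X×Y}| = 25.

Enumerate products U × V with U ∈ τ_X, V ∈ τ_Y (deduplicated):
  ∅ × ∅ = {} (∅)
  {22} × {69} = {(22,69)}
  {22} × {70} = {(22,70)}
  {23} × {69} = {(23,69)}
  {23} × {70} = {(23,70)}
  {22} × {69, 70} = {(22,69), (22,70)}
  {22, 23} × {69} = {(22,69), (23,69)}
  {22, 23} × {70} = {(22,70), (23,70)}
  {23} × {69, 70} = {(23,69), (23,70)}
  {22} × {69, 70, 71} = {(22,69), (22,70), (22,71)}
  {23} × {69, 70, 71} = {(23,69), (23,70), (23,71)}
  {22, 23} × {69, 70} = {(22,69), (22,70), (23,69), (23,70)}
  {22, 23} × {69, 70, 71} = {(22,69), (22,70), (22,71), (23,69), (23,70), (23,71)}
These 13 distinct sets form the basis B.
Close under arbitrary unions to get τ_{X×Y}; counting gives |τ_{X×Y}| = 25.


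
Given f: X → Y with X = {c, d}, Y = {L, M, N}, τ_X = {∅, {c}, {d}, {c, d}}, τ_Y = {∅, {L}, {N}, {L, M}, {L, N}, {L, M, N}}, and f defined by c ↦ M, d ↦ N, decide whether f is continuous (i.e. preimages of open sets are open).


f IS continuous.

Compute f^{-1}(U) for each U ∈ τ_Y:
  U = ∅: f^{-1}(U) = ∅ ∈ τ_X ✓.
  U = {L}: f^{-1}(U) = ∅ ∈ τ_X ✓.
  U = {N}: f^{-1}(U) = {d} ∈ τ_X ✓.
  U = {L, M}: f^{-1}(U) = {c} ∈ τ_X ✓.
  U = {L, N}: f^{-1}(U) = {d} ∈ τ_X ✓.
  U = {L, M, N}: f^{-1}(U) = {c, d} ∈ τ_X ✓.
Every preimage lies in τ_X, so f IS continuous.


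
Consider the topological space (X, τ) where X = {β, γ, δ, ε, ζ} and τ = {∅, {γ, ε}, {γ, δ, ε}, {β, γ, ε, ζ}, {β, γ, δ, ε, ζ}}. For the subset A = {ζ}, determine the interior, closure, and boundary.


int(A) = ∅, cl(A) = {β, ζ}, ∂A = {β, ζ}.

Closed sets in (X, τ) are complements of opens:
  closed(X, τ) = {∅, {δ}, {β, ζ}, {β, δ, ζ}, {β, γ, δ, ε, ζ}}.
int(A) = ⋃ {U ∈ τ : U ⊆ A}. Opens contained in A: ∅.
Taking the union of these: int(A) = ∅.
cl(A) = ⋂ {C closed : A ⊆ C}. Closed sets containing A: {β, ζ}, {β, δ, ζ}, {β, γ, δ, ε, ζ}.
Intersecting these: cl(A) = {β, ζ}.
∂A = cl(A) ∖ int(A) = {β, ζ} ∖ ∅ = {β, ζ}.


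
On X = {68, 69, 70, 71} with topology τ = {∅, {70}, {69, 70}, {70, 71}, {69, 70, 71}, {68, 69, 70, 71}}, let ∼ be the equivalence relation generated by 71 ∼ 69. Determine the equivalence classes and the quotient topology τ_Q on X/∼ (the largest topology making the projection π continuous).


X/∼ = {[68], [69=71], [70]}; |τ_Q| = 4.

Equivalence classes: [68], [69=71], [70].
Quotient map π: X → X/∼ sends 68 ↦ [68], 69 ↦ [69=71], 70 ↦ [70], 71 ↦ [69=71].
For each subset V ⊆ X/∼, compute π^{-1}(V) ⊆ X and check whether π^{-1}(V) ∈ τ. V is open in τ_Q iff π^{-1}(V) ∈ τ.
  V = {}: π^{-1}(V) = ∅ ∈ τ ✓.
  V = {[68]}: π^{-1}(V) = {68} ∉ τ ✗.
  V = {[69=71]}: π^{-1}(V) = {69, 71} ∉ τ ✗.
  V = {[68], [69=71]}: π^{-1}(V) = {68, 69, 71} ∉ τ ✗.
  V = {[70]}: π^{-1}(V) = {70} ∈ τ ✓.
  V = {[68], [70]}: π^{-1}(V) = {68, 70} ∉ τ ✗.
  V = {[69=71], [70]}: π^{-1}(V) = {69, 70, 71} ∈ τ ✓.
  V = {[68], [69=71], [70]}: π^{-1}(V) = {68, 69, 70, 71} ∈ τ ✓.
Open sets in the quotient: τ_Q = {{}, {[70]}, {[69=71], [70]}, {[68], [69=71], [70]}} (4 elements).


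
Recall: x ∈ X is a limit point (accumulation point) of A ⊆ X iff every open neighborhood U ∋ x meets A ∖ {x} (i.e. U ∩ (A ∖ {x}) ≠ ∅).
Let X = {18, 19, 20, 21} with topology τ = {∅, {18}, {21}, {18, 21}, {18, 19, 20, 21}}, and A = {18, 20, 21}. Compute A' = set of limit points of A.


A' = {19, 20}

For each x ∈ X, list the open sets U ∈ τ with x ∈ U, then check whether U ∩ (A ∖ {x}) ≠ ∅ for every such U.
  x = 18: open {18} ∋ x has {18} ∩ (A ∖ {18}) = ∅, so x is NOT a limit point.
  x = 19: opens ∋ x are {18, 19, 20, 21}; each meets A ∖ {19}, so x IS a limit point.
  x = 20: opens ∋ x are {18, 19, 20, 21}; each meets A ∖ {20}, so x IS a limit point.
  x = 21: open {21} ∋ x has {21} ∩ (A ∖ {21}) = ∅, so x is NOT a limit point.
Collecting: A' = {19, 20}.


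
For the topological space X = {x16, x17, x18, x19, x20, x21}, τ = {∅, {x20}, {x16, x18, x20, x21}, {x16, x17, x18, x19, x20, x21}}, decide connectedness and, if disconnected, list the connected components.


(X, τ) is connected.

Find clopen sets (U ∈ τ with X ∖ U ∈ τ):
  U = ∅, X ∖ U = {x16, x17, x18, x19, x20, x21} — both open, so U is clopen.
  U = {x16, x17, x18, x19, x20, x21}, X ∖ U = ∅ — both open, so U is clopen.
Only trivial clopens (∅ and X) exist, so (X, τ) is connected.
Compute connected components by grouping points that agree on all clopens:
  component: {x16, x17, x18, x19, x20, x21}


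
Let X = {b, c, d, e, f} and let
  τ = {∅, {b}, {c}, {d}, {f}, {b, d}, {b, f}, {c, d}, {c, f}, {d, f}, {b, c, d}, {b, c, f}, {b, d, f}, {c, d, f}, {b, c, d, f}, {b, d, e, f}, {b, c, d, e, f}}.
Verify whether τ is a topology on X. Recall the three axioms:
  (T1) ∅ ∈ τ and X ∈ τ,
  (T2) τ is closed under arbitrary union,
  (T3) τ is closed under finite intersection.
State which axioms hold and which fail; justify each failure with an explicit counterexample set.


τ is NOT a topology on X.

Axiom (T1): ∅ ∈ τ? Yes; X ∈ τ? Yes.
Axiom (T2/T3): check pairwise unions and intersections of members of τ.
Counterexample for (T2): {b} ∪ {c} = {b, c} ∉ τ. Therefore τ is NOT a topology.


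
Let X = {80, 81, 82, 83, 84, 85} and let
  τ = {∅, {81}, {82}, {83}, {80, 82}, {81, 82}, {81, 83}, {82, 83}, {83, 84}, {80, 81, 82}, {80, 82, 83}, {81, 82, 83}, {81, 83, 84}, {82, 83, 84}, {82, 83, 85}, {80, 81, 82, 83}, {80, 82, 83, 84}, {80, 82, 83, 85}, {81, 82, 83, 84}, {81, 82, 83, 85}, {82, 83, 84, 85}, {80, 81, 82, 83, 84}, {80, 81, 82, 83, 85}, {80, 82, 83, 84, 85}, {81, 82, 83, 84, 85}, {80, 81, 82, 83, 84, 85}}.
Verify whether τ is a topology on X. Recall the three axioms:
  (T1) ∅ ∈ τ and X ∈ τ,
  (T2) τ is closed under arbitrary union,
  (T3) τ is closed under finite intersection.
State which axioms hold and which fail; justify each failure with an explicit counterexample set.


τ IS a topology on X.

Axiom (T1): ∅ ∈ τ? Yes; X ∈ τ? Yes.
Axiom (T2/T3): check pairwise unions and intersections of members of τ.
All pairwise intersections and unions checked — each lies in τ. Therefore τ satisfies (T1), (T2), (T3): it IS a topology on X.


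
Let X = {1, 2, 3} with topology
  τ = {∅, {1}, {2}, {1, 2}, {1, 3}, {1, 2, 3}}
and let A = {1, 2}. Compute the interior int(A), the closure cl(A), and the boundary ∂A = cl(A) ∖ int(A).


int(A) = {1, 2}, cl(A) = {1, 2, 3}, ∂A = {3}.

Closed sets in (X, τ) are complements of opens:
  closed(X, τ) = {∅, {2}, {3}, {1, 3}, {2, 3}, {1, 2, 3}}.
int(A) = ⋃ {U ∈ τ : U ⊆ A}. Opens contained in A: ∅, {1}, {2}, {1, 2}.
Taking the union of these: int(A) = {1, 2}.
cl(A) = ⋂ {C closed : A ⊆ C}. Closed sets containing A: {1, 2, 3}.
Intersecting these: cl(A) = {1, 2, 3}.
∂A = cl(A) ∖ int(A) = {1, 2, 3} ∖ {1, 2} = {3}.


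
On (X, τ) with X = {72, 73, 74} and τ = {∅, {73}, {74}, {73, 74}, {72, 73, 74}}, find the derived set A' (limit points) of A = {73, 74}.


A' = {72}

For each x ∈ X, list the open sets U ∈ τ with x ∈ U, then check whether U ∩ (A ∖ {x}) ≠ ∅ for every such U.
  x = 72: opens ∋ x are {72, 73, 74}; each meets A ∖ {72}, so x IS a limit point.
  x = 73: open {73} ∋ x has {73} ∩ (A ∖ {73}) = ∅, so x is NOT a limit point.
  x = 74: open {74} ∋ x has {74} ∩ (A ∖ {74}) = ∅, so x is NOT a limit point.
Collecting: A' = {72}.


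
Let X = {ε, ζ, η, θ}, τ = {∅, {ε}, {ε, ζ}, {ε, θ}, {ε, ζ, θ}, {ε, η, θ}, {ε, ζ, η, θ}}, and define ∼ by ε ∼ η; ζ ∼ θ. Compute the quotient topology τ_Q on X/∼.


X/∼ = {[ε=η], [ζ=θ]}; |τ_Q| = 2.

Equivalence classes: [ε=η], [ζ=θ].
Quotient map π: X → X/∼ sends ε ↦ [ε=η], ζ ↦ [ζ=θ], η ↦ [ε=η], θ ↦ [ζ=θ].
For each subset V ⊆ X/∼, compute π^{-1}(V) ⊆ X and check whether π^{-1}(V) ∈ τ. V is open in τ_Q iff π^{-1}(V) ∈ τ.
  V = {}: π^{-1}(V) = ∅ ∈ τ ✓.
  V = {[ε=η]}: π^{-1}(V) = {ε, η} ∉ τ ✗.
  V = {[ζ=θ]}: π^{-1}(V) = {ζ, θ} ∉ τ ✗.
  V = {[ε=η], [ζ=θ]}: π^{-1}(V) = {ε, ζ, η, θ} ∈ τ ✓.
Open sets in the quotient: τ_Q = {{}, {[ε=η], [ζ=θ]}} (2 elements).


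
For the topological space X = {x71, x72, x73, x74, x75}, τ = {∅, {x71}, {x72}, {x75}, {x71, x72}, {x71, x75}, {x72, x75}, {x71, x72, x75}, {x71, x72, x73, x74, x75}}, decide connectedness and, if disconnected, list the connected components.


(X, τ) is connected.

Find clopen sets (U ∈ τ with X ∖ U ∈ τ):
  U = ∅, X ∖ U = {x71, x72, x73, x74, x75} — both open, so U is clopen.
  U = {x71, x72, x73, x74, x75}, X ∖ U = ∅ — both open, so U is clopen.
Only trivial clopens (∅ and X) exist, so (X, τ) is connected.
Compute connected components by grouping points that agree on all clopens:
  component: {x71, x72, x73, x74, x75}


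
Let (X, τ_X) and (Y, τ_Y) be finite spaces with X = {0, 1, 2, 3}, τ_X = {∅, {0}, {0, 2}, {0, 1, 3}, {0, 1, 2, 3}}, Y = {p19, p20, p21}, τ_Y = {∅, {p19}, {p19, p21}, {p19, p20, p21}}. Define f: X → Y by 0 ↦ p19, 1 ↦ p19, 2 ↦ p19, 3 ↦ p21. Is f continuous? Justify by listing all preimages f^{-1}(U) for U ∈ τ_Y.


f is NOT continuous.

Compute f^{-1}(U) for each U ∈ τ_Y:
  U = ∅: f^{-1}(U) = ∅ ∈ τ_X ✓.
  U = {p19}: f^{-1}(U) = {0, 1, 2} ∉ τ_X ✗.
  U = {p19, p21}: f^{-1}(U) = {0, 1, 2, 3} ∈ τ_X ✓.
  U = {p19, p20, p21}: f^{-1}(U) = {0, 1, 2, 3} ∈ τ_X ✓.
Found U = {p19} with f^{-1}(U) = {0, 1, 2} not in τ_X. Therefore f is NOT continuous.


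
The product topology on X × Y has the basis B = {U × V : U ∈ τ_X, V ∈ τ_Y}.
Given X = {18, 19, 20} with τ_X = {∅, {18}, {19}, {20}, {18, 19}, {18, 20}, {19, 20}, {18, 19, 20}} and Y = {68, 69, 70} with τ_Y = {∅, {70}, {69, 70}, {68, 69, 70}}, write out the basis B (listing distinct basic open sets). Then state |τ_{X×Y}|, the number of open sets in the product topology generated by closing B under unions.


Basis B = {∅ × ∅, {18} × {70}, {19} × {70}, {20} × {70}, {18} × {69, 70}, {18, 19} × {70}, {18, 20} × {70}, {19} × {69, 70}, {19, 20} × {70}, {20} × {69, 70}, {18} × {68, 69, 70}, {18, 19, 20} × {70}, {19} × {68, 69, 70}, {20} × {68, 69, 70}, {18, 19} × {69, 70}, {18, 20} × {69, 70}, {19, 20} × {69, 70}, {18, 19} × {68, 69, 70}, {18, 20} × {68, 69, 70}, {18, 19, 20} × {69, 70}, {19, 20} × {68, 69, 70}, {18, 19, 20} × {68, 69, 70}}; |τ_{X×Y}| = 64.

Enumerate products U × V with U ∈ τ_X, V ∈ τ_Y (deduplicated):
  ∅ × ∅ = {} (∅)
  {18} × {70} = {(18,70)}
  {19} × {70} = {(19,70)}
  {20} × {70} = {(20,70)}
  {18} × {69, 70} = {(18,69), (18,70)}
  {18, 19} × {70} = {(18,70), (19,70)}
  {18, 20} × {70} = {(18,70), (20,70)}
  {19} × {69, 70} = {(19,69), (19,70)}
  {19, 20} × {70} = {(19,70), (20,70)}
  {20} × {69, 70} = {(20,69), (20,70)}
  {18} × {68, 69, 70} = {(18,68), (18,69), (18,70)}
  {18, 19, 20} × {70} = {(18,70), (19,70), (20,70)}
  {19} × {68, 69, 70} = {(19,68), (19,69), (19,70)}
  {20} × {68, 69, 70} = {(20,68), (20,69), (20,70)}
  {18, 19} × {69, 70} = {(18,69), (18,70), (19,69), (19,70)}
  {18, 20} × {69, 70} = {(18,69), (18,70), (20,69), (20,70)}
  {19, 20} × {69, 70} = {(19,69), (19,70), (20,69), (20,70)}
  {18, 19} × {68, 69, 70} = {(18,68), (18,69), (18,70), (19,68), (19,69), (19,70)}
  {18, 20} × {68, 69, 70} = {(18,68), (18,69), (18,70), (20,68), (20,69), (20,70)}
  {18, 19, 20} × {69, 70} = {(18,69), (18,70), (19,69), (19,70), (20,69), (20,70)}
  {19, 20} × {68, 69, 70} = {(19,68), (19,69), (19,70), (20,68), (20,69), (20,70)}
  {18, 19, 20} × {68, 69, 70} = {(18,68), (18,69), (18,70), (19,68), (19,69), (19,70), (20,68), (20,69), (20,70)}
These 22 distinct sets form the basis B.
Close under arbitrary unions to get τ_{X×Y}; counting gives |τ_{X×Y}| = 64.
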